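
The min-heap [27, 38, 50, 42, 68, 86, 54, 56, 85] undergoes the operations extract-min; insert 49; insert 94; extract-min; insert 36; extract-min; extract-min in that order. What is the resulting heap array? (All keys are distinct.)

[49, 56, 50, 85, 68, 86, 54, 94]

extract-min → returns 27:
  remove root 27; move last element 85 to root → [85, 38, 50, 42, 68, 86, 54, 56]
  85 vs smaller child 38 at index 1, swap → [38, 85, 50, 42, 68, 86, 54, 56]
  85 vs smaller child 42 at index 3, swap → [38, 42, 50, 85, 68, 86, 54, 56]
  85 vs only child 56 at index 7, swap → [38, 42, 50, 56, 68, 86, 54, 85]
insert 49:
  append 49 at index 8 → [38, 42, 50, 56, 68, 86, 54, 85, 49]
  49 < parent 56 at index 3, swap → [38, 42, 50, 49, 68, 86, 54, 85, 56]
insert 94:
  append 94 at index 9 → [38, 42, 50, 49, 68, 86, 54, 85, 56, 94] (no swap needed)
extract-min → returns 38:
  remove root 38; move last element 94 to root → [94, 42, 50, 49, 68, 86, 54, 85, 56]
  94 vs smaller child 42 at index 1, swap → [42, 94, 50, 49, 68, 86, 54, 85, 56]
  94 vs smaller child 49 at index 3, swap → [42, 49, 50, 94, 68, 86, 54, 85, 56]
  94 vs smaller child 56 at index 8, swap → [42, 49, 50, 56, 68, 86, 54, 85, 94]
insert 36:
  append 36 at index 9 → [42, 49, 50, 56, 68, 86, 54, 85, 94, 36]
  36 < parent 68 at index 4, swap → [42, 49, 50, 56, 36, 86, 54, 85, 94, 68]
  36 < parent 49 at index 1, swap → [42, 36, 50, 56, 49, 86, 54, 85, 94, 68]
  36 < parent 42 at index 0, swap → [36, 42, 50, 56, 49, 86, 54, 85, 94, 68]
extract-min → returns 36:
  remove root 36; move last element 68 to root → [68, 42, 50, 56, 49, 86, 54, 85, 94]
  68 vs smaller child 42 at index 1, swap → [42, 68, 50, 56, 49, 86, 54, 85, 94]
  68 vs smaller child 49 at index 4, swap → [42, 49, 50, 56, 68, 86, 54, 85, 94]
extract-min → returns 42:
  remove root 42; move last element 94 to root → [94, 49, 50, 56, 68, 86, 54, 85]
  94 vs smaller child 49 at index 1, swap → [49, 94, 50, 56, 68, 86, 54, 85]
  94 vs smaller child 56 at index 3, swap → [49, 56, 50, 94, 68, 86, 54, 85]
  94 vs only child 85 at index 7, swap → [49, 56, 50, 85, 68, 86, 54, 94]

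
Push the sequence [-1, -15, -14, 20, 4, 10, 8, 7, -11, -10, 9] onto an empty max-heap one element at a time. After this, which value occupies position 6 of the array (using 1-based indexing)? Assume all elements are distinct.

Insert -1:
  append -1 at index 1 → [-1] (no swap needed)
Insert -15:
  append -15 at index 2 → [-1, -15] (no swap needed)
Insert -14:
  append -14 at index 3 → [-1, -15, -14] (no swap needed)
Insert 20:
  append 20 at index 4 → [-1, -15, -14, 20]
  20 > parent -15 at index 2, swap → [-1, 20, -14, -15]
  20 > parent -1 at index 1, swap → [20, -1, -14, -15]
Insert 4:
  append 4 at index 5 → [20, -1, -14, -15, 4]
  4 > parent -1 at index 2, swap → [20, 4, -14, -15, -1]
Insert 10:
  append 10 at index 6 → [20, 4, -14, -15, -1, 10]
  10 > parent -14 at index 3, swap → [20, 4, 10, -15, -1, -14]
Insert 8:
  append 8 at index 7 → [20, 4, 10, -15, -1, -14, 8] (no swap needed)
Insert 7:
  append 7 at index 8 → [20, 4, 10, -15, -1, -14, 8, 7]
  7 > parent -15 at index 4, swap → [20, 4, 10, 7, -1, -14, 8, -15]
  7 > parent 4 at index 2, swap → [20, 7, 10, 4, -1, -14, 8, -15]
Insert -11:
  append -11 at index 9 → [20, 7, 10, 4, -1, -14, 8, -15, -11] (no swap needed)
Insert -10:
  append -10 at index 10 → [20, 7, 10, 4, -1, -14, 8, -15, -11, -10] (no swap needed)
Insert 9:
  append 9 at index 11 → [20, 7, 10, 4, -1, -14, 8, -15, -11, -10, 9]
  9 > parent -1 at index 5, swap → [20, 7, 10, 4, 9, -14, 8, -15, -11, -10, -1]
  9 > parent 7 at index 2, swap → [20, 9, 10, 4, 7, -14, 8, -15, -11, -10, -1]
resulting array: [20, 9, 10, 4, 7, -14, 8, -15, -11, -10, -1]

-14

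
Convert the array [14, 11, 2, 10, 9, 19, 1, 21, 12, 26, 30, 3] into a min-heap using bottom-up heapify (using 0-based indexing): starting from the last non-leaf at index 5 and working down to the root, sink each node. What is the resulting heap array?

[1, 9, 2, 10, 11, 3, 14, 21, 12, 26, 30, 19]

sift down from index 5:
  19 vs only child 3 at index 11, swap → [14, 11, 2, 10, 9, 3, 1, 21, 12, 26, 30, 19]
sift down from index 4: already satisfies heap property
sift down from index 3: already satisfies heap property
sift down from index 2:
  2 vs smaller child 1 at index 6, swap → [14, 11, 1, 10, 9, 3, 2, 21, 12, 26, 30, 19]
sift down from index 1:
  11 vs smaller child 9 at index 4, swap → [14, 9, 1, 10, 11, 3, 2, 21, 12, 26, 30, 19]
sift down from index 0:
  14 vs smaller child 1 at index 2, swap → [1, 9, 14, 10, 11, 3, 2, 21, 12, 26, 30, 19]
  14 vs smaller child 2 at index 6, swap → [1, 9, 2, 10, 11, 3, 14, 21, 12, 26, 30, 19]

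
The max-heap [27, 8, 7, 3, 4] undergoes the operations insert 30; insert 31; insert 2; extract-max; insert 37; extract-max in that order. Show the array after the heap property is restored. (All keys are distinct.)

[30, 8, 27, 3, 4, 7, 2]

insert 30:
  append 30 at index 5 → [27, 8, 7, 3, 4, 30]
  30 > parent 7 at index 2, swap → [27, 8, 30, 3, 4, 7]
  30 > parent 27 at index 0, swap → [30, 8, 27, 3, 4, 7]
insert 31:
  append 31 at index 6 → [30, 8, 27, 3, 4, 7, 31]
  31 > parent 27 at index 2, swap → [30, 8, 31, 3, 4, 7, 27]
  31 > parent 30 at index 0, swap → [31, 8, 30, 3, 4, 7, 27]
insert 2:
  append 2 at index 7 → [31, 8, 30, 3, 4, 7, 27, 2] (no swap needed)
extract-max → returns 31:
  remove root 31; move last element 2 to root → [2, 8, 30, 3, 4, 7, 27]
  2 vs larger child 30 at index 2, swap → [30, 8, 2, 3, 4, 7, 27]
  2 vs larger child 27 at index 6, swap → [30, 8, 27, 3, 4, 7, 2]
insert 37:
  append 37 at index 7 → [30, 8, 27, 3, 4, 7, 2, 37]
  37 > parent 3 at index 3, swap → [30, 8, 27, 37, 4, 7, 2, 3]
  37 > parent 8 at index 1, swap → [30, 37, 27, 8, 4, 7, 2, 3]
  37 > parent 30 at index 0, swap → [37, 30, 27, 8, 4, 7, 2, 3]
extract-max → returns 37:
  remove root 37; move last element 3 to root → [3, 30, 27, 8, 4, 7, 2]
  3 vs larger child 30 at index 1, swap → [30, 3, 27, 8, 4, 7, 2]
  3 vs larger child 8 at index 3, swap → [30, 8, 27, 3, 4, 7, 2]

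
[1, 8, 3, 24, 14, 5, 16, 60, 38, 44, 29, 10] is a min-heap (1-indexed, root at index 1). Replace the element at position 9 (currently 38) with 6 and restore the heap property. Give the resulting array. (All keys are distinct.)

[1, 6, 3, 8, 14, 5, 16, 60, 24, 44, 29, 10]

set index 9 from 38 to 6 → [1, 8, 3, 24, 14, 5, 16, 60, 6, 44, 29, 10]
6 < parent 24 at index 4, swap → [1, 8, 3, 6, 14, 5, 16, 60, 24, 44, 29, 10]
6 < parent 8 at index 2, swap → [1, 6, 3, 8, 14, 5, 16, 60, 24, 44, 29, 10]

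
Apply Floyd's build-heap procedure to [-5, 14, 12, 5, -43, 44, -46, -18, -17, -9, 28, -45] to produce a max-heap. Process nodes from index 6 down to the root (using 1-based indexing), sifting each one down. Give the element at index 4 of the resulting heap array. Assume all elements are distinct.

5

sift down from index 6: already satisfies heap property
sift down from index 5:
  -43 vs larger child 28 at index 11, swap → [-5, 14, 12, 5, 28, 44, -46, -18, -17, -9, -43, -45]
sift down from index 4: already satisfies heap property
sift down from index 3:
  12 vs larger child 44 at index 6, swap → [-5, 14, 44, 5, 28, 12, -46, -18, -17, -9, -43, -45]
sift down from index 2:
  14 vs larger child 28 at index 5, swap → [-5, 28, 44, 5, 14, 12, -46, -18, -17, -9, -43, -45]
sift down from index 1:
  -5 vs larger child 44 at index 3, swap → [44, 28, -5, 5, 14, 12, -46, -18, -17, -9, -43, -45]
  -5 vs larger child 12 at index 6, swap → [44, 28, 12, 5, 14, -5, -46, -18, -17, -9, -43, -45]
resulting array: [44, 28, 12, 5, 14, -5, -46, -18, -17, -9, -43, -45]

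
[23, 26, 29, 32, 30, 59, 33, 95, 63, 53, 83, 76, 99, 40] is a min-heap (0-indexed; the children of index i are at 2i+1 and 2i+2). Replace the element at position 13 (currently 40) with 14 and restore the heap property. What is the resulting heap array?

set index 13 from 40 to 14 → [23, 26, 29, 32, 30, 59, 33, 95, 63, 53, 83, 76, 99, 14]
14 < parent 33 at index 6, swap → [23, 26, 29, 32, 30, 59, 14, 95, 63, 53, 83, 76, 99, 33]
14 < parent 29 at index 2, swap → [23, 26, 14, 32, 30, 59, 29, 95, 63, 53, 83, 76, 99, 33]
14 < parent 23 at index 0, swap → [14, 26, 23, 32, 30, 59, 29, 95, 63, 53, 83, 76, 99, 33]

[14, 26, 23, 32, 30, 59, 29, 95, 63, 53, 83, 76, 99, 33]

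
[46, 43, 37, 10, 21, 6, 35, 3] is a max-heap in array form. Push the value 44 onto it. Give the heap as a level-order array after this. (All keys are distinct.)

[46, 44, 37, 43, 21, 6, 35, 3, 10]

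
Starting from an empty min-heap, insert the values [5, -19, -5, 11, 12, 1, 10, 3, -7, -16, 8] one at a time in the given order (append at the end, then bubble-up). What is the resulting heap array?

[-19, -16, -5, 3, -7, 1, 10, 11, 5, 12, 8]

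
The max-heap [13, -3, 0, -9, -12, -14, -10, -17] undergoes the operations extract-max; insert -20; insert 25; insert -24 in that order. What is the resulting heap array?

[25, 0, -10, -3, -12, -14, -17, -20, -9, -24]

extract-max → returns 13:
  remove root 13; move last element -17 to root → [-17, -3, 0, -9, -12, -14, -10]
  -17 vs larger child 0 at index 2, swap → [0, -3, -17, -9, -12, -14, -10]
  -17 vs larger child -10 at index 6, swap → [0, -3, -10, -9, -12, -14, -17]
insert -20:
  append -20 at index 7 → [0, -3, -10, -9, -12, -14, -17, -20] (no swap needed)
insert 25:
  append 25 at index 8 → [0, -3, -10, -9, -12, -14, -17, -20, 25]
  25 > parent -9 at index 3, swap → [0, -3, -10, 25, -12, -14, -17, -20, -9]
  25 > parent -3 at index 1, swap → [0, 25, -10, -3, -12, -14, -17, -20, -9]
  25 > parent 0 at index 0, swap → [25, 0, -10, -3, -12, -14, -17, -20, -9]
insert -24:
  append -24 at index 9 → [25, 0, -10, -3, -12, -14, -17, -20, -9, -24] (no swap needed)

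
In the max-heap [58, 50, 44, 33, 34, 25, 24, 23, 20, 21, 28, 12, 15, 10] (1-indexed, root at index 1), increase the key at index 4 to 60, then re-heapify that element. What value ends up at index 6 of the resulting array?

25

set index 4 from 33 to 60 → [58, 50, 44, 60, 34, 25, 24, 23, 20, 21, 28, 12, 15, 10]
60 > parent 50 at index 2, swap → [58, 60, 44, 50, 34, 25, 24, 23, 20, 21, 28, 12, 15, 10]
60 > parent 58 at index 1, swap → [60, 58, 44, 50, 34, 25, 24, 23, 20, 21, 28, 12, 15, 10]
resulting array: [60, 58, 44, 50, 34, 25, 24, 23, 20, 21, 28, 12, 15, 10]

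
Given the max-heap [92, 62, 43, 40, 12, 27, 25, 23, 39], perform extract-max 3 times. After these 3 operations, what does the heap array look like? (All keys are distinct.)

extract-max #1 returns 92:
  remove root 92; move last element 39 to root → [39, 62, 43, 40, 12, 27, 25, 23]
  39 vs larger child 62 at index 1, swap → [62, 39, 43, 40, 12, 27, 25, 23]
  39 vs larger child 40 at index 3, swap → [62, 40, 43, 39, 12, 27, 25, 23]
extract-max #2 returns 62:
  remove root 62; move last element 23 to root → [23, 40, 43, 39, 12, 27, 25]
  23 vs larger child 43 at index 2, swap → [43, 40, 23, 39, 12, 27, 25]
  23 vs larger child 27 at index 5, swap → [43, 40, 27, 39, 12, 23, 25]
extract-max #3 returns 43:
  remove root 43; move last element 25 to root → [25, 40, 27, 39, 12, 23]
  25 vs larger child 40 at index 1, swap → [40, 25, 27, 39, 12, 23]
  25 vs larger child 39 at index 3, swap → [40, 39, 27, 25, 12, 23]

[40, 39, 27, 25, 12, 23]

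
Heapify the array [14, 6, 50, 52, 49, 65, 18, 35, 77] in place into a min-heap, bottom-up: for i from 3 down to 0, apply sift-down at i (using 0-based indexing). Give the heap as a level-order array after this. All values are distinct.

[6, 14, 18, 35, 49, 65, 50, 52, 77]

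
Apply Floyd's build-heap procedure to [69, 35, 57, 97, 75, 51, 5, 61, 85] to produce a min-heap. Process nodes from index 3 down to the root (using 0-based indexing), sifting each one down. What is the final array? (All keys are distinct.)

[5, 35, 51, 61, 75, 69, 57, 97, 85]

sift down from index 3:
  97 vs smaller child 61 at index 7, swap → [69, 35, 57, 61, 75, 51, 5, 97, 85]
sift down from index 2:
  57 vs smaller child 5 at index 6, swap → [69, 35, 5, 61, 75, 51, 57, 97, 85]
sift down from index 1: already satisfies heap property
sift down from index 0:
  69 vs smaller child 5 at index 2, swap → [5, 35, 69, 61, 75, 51, 57, 97, 85]
  69 vs smaller child 51 at index 5, swap → [5, 35, 51, 61, 75, 69, 57, 97, 85]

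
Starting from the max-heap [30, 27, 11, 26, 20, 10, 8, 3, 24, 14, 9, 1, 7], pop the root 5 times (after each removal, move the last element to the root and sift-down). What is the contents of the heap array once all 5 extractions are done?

[14, 9, 11, 7, 1, 10, 8, 3]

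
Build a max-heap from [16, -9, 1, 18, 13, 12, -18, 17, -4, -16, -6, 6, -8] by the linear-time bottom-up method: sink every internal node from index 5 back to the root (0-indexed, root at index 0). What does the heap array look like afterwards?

[18, 17, 12, 16, 13, 6, -18, -9, -4, -16, -6, 1, -8]

sift down from index 5: already satisfies heap property
sift down from index 4: already satisfies heap property
sift down from index 3: already satisfies heap property
sift down from index 2:
  1 vs larger child 12 at index 5, swap → [16, -9, 12, 18, 13, 1, -18, 17, -4, -16, -6, 6, -8]
  1 vs larger child 6 at index 11, swap → [16, -9, 12, 18, 13, 6, -18, 17, -4, -16, -6, 1, -8]
sift down from index 1:
  -9 vs larger child 18 at index 3, swap → [16, 18, 12, -9, 13, 6, -18, 17, -4, -16, -6, 1, -8]
  -9 vs larger child 17 at index 7, swap → [16, 18, 12, 17, 13, 6, -18, -9, -4, -16, -6, 1, -8]
sift down from index 0:
  16 vs larger child 18 at index 1, swap → [18, 16, 12, 17, 13, 6, -18, -9, -4, -16, -6, 1, -8]
  16 vs larger child 17 at index 3, swap → [18, 17, 12, 16, 13, 6, -18, -9, -4, -16, -6, 1, -8]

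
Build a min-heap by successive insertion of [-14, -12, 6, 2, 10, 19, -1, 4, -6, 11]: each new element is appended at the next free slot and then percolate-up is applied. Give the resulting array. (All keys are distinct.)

[-14, -12, -1, -6, 10, 19, 6, 4, 2, 11]

Insert -14:
  append -14 at index 0 → [-14] (no swap needed)
Insert -12:
  append -12 at index 1 → [-14, -12] (no swap needed)
Insert 6:
  append 6 at index 2 → [-14, -12, 6] (no swap needed)
Insert 2:
  append 2 at index 3 → [-14, -12, 6, 2] (no swap needed)
Insert 10:
  append 10 at index 4 → [-14, -12, 6, 2, 10] (no swap needed)
Insert 19:
  append 19 at index 5 → [-14, -12, 6, 2, 10, 19] (no swap needed)
Insert -1:
  append -1 at index 6 → [-14, -12, 6, 2, 10, 19, -1]
  -1 < parent 6 at index 2, swap → [-14, -12, -1, 2, 10, 19, 6]
Insert 4:
  append 4 at index 7 → [-14, -12, -1, 2, 10, 19, 6, 4] (no swap needed)
Insert -6:
  append -6 at index 8 → [-14, -12, -1, 2, 10, 19, 6, 4, -6]
  -6 < parent 2 at index 3, swap → [-14, -12, -1, -6, 10, 19, 6, 4, 2]
Insert 11:
  append 11 at index 9 → [-14, -12, -1, -6, 10, 19, 6, 4, 2, 11] (no swap needed)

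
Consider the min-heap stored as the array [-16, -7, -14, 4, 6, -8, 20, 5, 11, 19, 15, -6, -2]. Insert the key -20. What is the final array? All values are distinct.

[-20, -7, -16, 4, 6, -8, -14, 5, 11, 19, 15, -6, -2, 20]

append -20 at index 13 → [-16, -7, -14, 4, 6, -8, 20, 5, 11, 19, 15, -6, -2, -20]
-20 < parent 20 at index 6, swap → [-16, -7, -14, 4, 6, -8, -20, 5, 11, 19, 15, -6, -2, 20]
-20 < parent -14 at index 2, swap → [-16, -7, -20, 4, 6, -8, -14, 5, 11, 19, 15, -6, -2, 20]
-20 < parent -16 at index 0, swap → [-20, -7, -16, 4, 6, -8, -14, 5, 11, 19, 15, -6, -2, 20]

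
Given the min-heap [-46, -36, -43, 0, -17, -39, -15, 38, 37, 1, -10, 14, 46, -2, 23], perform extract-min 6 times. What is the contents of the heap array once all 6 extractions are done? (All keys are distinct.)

extract-min #1 returns -46:
  remove root -46; move last element 23 to root → [23, -36, -43, 0, -17, -39, -15, 38, 37, 1, -10, 14, 46, -2]
  23 vs smaller child -43 at index 2, swap → [-43, -36, 23, 0, -17, -39, -15, 38, 37, 1, -10, 14, 46, -2]
  23 vs smaller child -39 at index 5, swap → [-43, -36, -39, 0, -17, 23, -15, 38, 37, 1, -10, 14, 46, -2]
  23 vs smaller child 14 at index 11, swap → [-43, -36, -39, 0, -17, 14, -15, 38, 37, 1, -10, 23, 46, -2]
extract-min #2 returns -43:
  remove root -43; move last element -2 to root → [-2, -36, -39, 0, -17, 14, -15, 38, 37, 1, -10, 23, 46]
  -2 vs smaller child -39 at index 2, swap → [-39, -36, -2, 0, -17, 14, -15, 38, 37, 1, -10, 23, 46]
  -2 vs smaller child -15 at index 6, swap → [-39, -36, -15, 0, -17, 14, -2, 38, 37, 1, -10, 23, 46]
extract-min #3 returns -39:
  remove root -39; move last element 46 to root → [46, -36, -15, 0, -17, 14, -2, 38, 37, 1, -10, 23]
  46 vs smaller child -36 at index 1, swap → [-36, 46, -15, 0, -17, 14, -2, 38, 37, 1, -10, 23]
  46 vs smaller child -17 at index 4, swap → [-36, -17, -15, 0, 46, 14, -2, 38, 37, 1, -10, 23]
  46 vs smaller child -10 at index 10, swap → [-36, -17, -15, 0, -10, 14, -2, 38, 37, 1, 46, 23]
extract-min #4 returns -36:
  remove root -36; move last element 23 to root → [23, -17, -15, 0, -10, 14, -2, 38, 37, 1, 46]
  23 vs smaller child -17 at index 1, swap → [-17, 23, -15, 0, -10, 14, -2, 38, 37, 1, 46]
  23 vs smaller child -10 at index 4, swap → [-17, -10, -15, 0, 23, 14, -2, 38, 37, 1, 46]
  23 vs smaller child 1 at index 9, swap → [-17, -10, -15, 0, 1, 14, -2, 38, 37, 23, 46]
extract-min #5 returns -17:
  remove root -17; move last element 46 to root → [46, -10, -15, 0, 1, 14, -2, 38, 37, 23]
  46 vs smaller child -15 at index 2, swap → [-15, -10, 46, 0, 1, 14, -2, 38, 37, 23]
  46 vs smaller child -2 at index 6, swap → [-15, -10, -2, 0, 1, 14, 46, 38, 37, 23]
extract-min #6 returns -15:
  remove root -15; move last element 23 to root → [23, -10, -2, 0, 1, 14, 46, 38, 37]
  23 vs smaller child -10 at index 1, swap → [-10, 23, -2, 0, 1, 14, 46, 38, 37]
  23 vs smaller child 0 at index 3, swap → [-10, 0, -2, 23, 1, 14, 46, 38, 37]

[-10, 0, -2, 23, 1, 14, 46, 38, 37]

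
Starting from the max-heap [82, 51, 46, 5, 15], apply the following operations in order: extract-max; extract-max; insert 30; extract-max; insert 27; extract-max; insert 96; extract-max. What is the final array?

extract-max → returns 82:
  remove root 82; move last element 15 to root → [15, 51, 46, 5]
  15 vs larger child 51 at index 1, swap → [51, 15, 46, 5]
extract-max → returns 51:
  remove root 51; move last element 5 to root → [5, 15, 46]
  5 vs larger child 46 at index 2, swap → [46, 15, 5]
insert 30:
  append 30 at index 3 → [46, 15, 5, 30]
  30 > parent 15 at index 1, swap → [46, 30, 5, 15]
extract-max → returns 46:
  remove root 46; move last element 15 to root → [15, 30, 5]
  15 vs larger child 30 at index 1, swap → [30, 15, 5]
insert 27:
  append 27 at index 3 → [30, 15, 5, 27]
  27 > parent 15 at index 1, swap → [30, 27, 5, 15]
extract-max → returns 30:
  remove root 30; move last element 15 to root → [15, 27, 5]
  15 vs larger child 27 at index 1, swap → [27, 15, 5]
insert 96:
  append 96 at index 3 → [27, 15, 5, 96]
  96 > parent 15 at index 1, swap → [27, 96, 5, 15]
  96 > parent 27 at index 0, swap → [96, 27, 5, 15]
extract-max → returns 96:
  remove root 96; move last element 15 to root → [15, 27, 5]
  15 vs larger child 27 at index 1, swap → [27, 15, 5]

[27, 15, 5]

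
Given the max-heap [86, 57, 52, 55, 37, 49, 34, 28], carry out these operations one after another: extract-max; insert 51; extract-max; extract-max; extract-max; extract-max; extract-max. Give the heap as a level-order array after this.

extract-max → returns 86:
  remove root 86; move last element 28 to root → [28, 57, 52, 55, 37, 49, 34]
  28 vs larger child 57 at index 1, swap → [57, 28, 52, 55, 37, 49, 34]
  28 vs larger child 55 at index 3, swap → [57, 55, 52, 28, 37, 49, 34]
insert 51:
  append 51 at index 7 → [57, 55, 52, 28, 37, 49, 34, 51]
  51 > parent 28 at index 3, swap → [57, 55, 52, 51, 37, 49, 34, 28]
extract-max → returns 57:
  remove root 57; move last element 28 to root → [28, 55, 52, 51, 37, 49, 34]
  28 vs larger child 55 at index 1, swap → [55, 28, 52, 51, 37, 49, 34]
  28 vs larger child 51 at index 3, swap → [55, 51, 52, 28, 37, 49, 34]
extract-max → returns 55:
  remove root 55; move last element 34 to root → [34, 51, 52, 28, 37, 49]
  34 vs larger child 52 at index 2, swap → [52, 51, 34, 28, 37, 49]
  34 vs only child 49 at index 5, swap → [52, 51, 49, 28, 37, 34]
extract-max → returns 52:
  remove root 52; move last element 34 to root → [34, 51, 49, 28, 37]
  34 vs larger child 51 at index 1, swap → [51, 34, 49, 28, 37]
  34 vs larger child 37 at index 4, swap → [51, 37, 49, 28, 34]
extract-max → returns 51:
  remove root 51; move last element 34 to root → [34, 37, 49, 28]
  34 vs larger child 49 at index 2, swap → [49, 37, 34, 28]
extract-max → returns 49:
  remove root 49; move last element 28 to root → [28, 37, 34]
  28 vs larger child 37 at index 1, swap → [37, 28, 34]

[37, 28, 34]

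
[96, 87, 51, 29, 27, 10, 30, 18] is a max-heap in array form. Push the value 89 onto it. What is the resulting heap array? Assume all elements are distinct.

[96, 89, 51, 87, 27, 10, 30, 18, 29]

append 89 at index 8 → [96, 87, 51, 29, 27, 10, 30, 18, 89]
89 > parent 29 at index 3, swap → [96, 87, 51, 89, 27, 10, 30, 18, 29]
89 > parent 87 at index 1, swap → [96, 89, 51, 87, 27, 10, 30, 18, 29]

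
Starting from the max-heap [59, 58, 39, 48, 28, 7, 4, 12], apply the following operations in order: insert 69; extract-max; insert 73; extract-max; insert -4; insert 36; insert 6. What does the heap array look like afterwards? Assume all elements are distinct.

insert 69:
  append 69 at index 8 → [59, 58, 39, 48, 28, 7, 4, 12, 69]
  69 > parent 48 at index 3, swap → [59, 58, 39, 69, 28, 7, 4, 12, 48]
  69 > parent 58 at index 1, swap → [59, 69, 39, 58, 28, 7, 4, 12, 48]
  69 > parent 59 at index 0, swap → [69, 59, 39, 58, 28, 7, 4, 12, 48]
extract-max → returns 69:
  remove root 69; move last element 48 to root → [48, 59, 39, 58, 28, 7, 4, 12]
  48 vs larger child 59 at index 1, swap → [59, 48, 39, 58, 28, 7, 4, 12]
  48 vs larger child 58 at index 3, swap → [59, 58, 39, 48, 28, 7, 4, 12]
insert 73:
  append 73 at index 8 → [59, 58, 39, 48, 28, 7, 4, 12, 73]
  73 > parent 48 at index 3, swap → [59, 58, 39, 73, 28, 7, 4, 12, 48]
  73 > parent 58 at index 1, swap → [59, 73, 39, 58, 28, 7, 4, 12, 48]
  73 > parent 59 at index 0, swap → [73, 59, 39, 58, 28, 7, 4, 12, 48]
extract-max → returns 73:
  remove root 73; move last element 48 to root → [48, 59, 39, 58, 28, 7, 4, 12]
  48 vs larger child 59 at index 1, swap → [59, 48, 39, 58, 28, 7, 4, 12]
  48 vs larger child 58 at index 3, swap → [59, 58, 39, 48, 28, 7, 4, 12]
insert -4:
  append -4 at index 8 → [59, 58, 39, 48, 28, 7, 4, 12, -4] (no swap needed)
insert 36:
  append 36 at index 9 → [59, 58, 39, 48, 28, 7, 4, 12, -4, 36]
  36 > parent 28 at index 4, swap → [59, 58, 39, 48, 36, 7, 4, 12, -4, 28]
insert 6:
  append 6 at index 10 → [59, 58, 39, 48, 36, 7, 4, 12, -4, 28, 6] (no swap needed)

[59, 58, 39, 48, 36, 7, 4, 12, -4, 28, 6]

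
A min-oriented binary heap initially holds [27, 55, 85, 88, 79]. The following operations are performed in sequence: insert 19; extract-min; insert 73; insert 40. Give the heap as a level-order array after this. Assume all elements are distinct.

[27, 55, 40, 88, 79, 85, 73]

insert 19:
  append 19 at index 5 → [27, 55, 85, 88, 79, 19]
  19 < parent 85 at index 2, swap → [27, 55, 19, 88, 79, 85]
  19 < parent 27 at index 0, swap → [19, 55, 27, 88, 79, 85]
extract-min → returns 19:
  remove root 19; move last element 85 to root → [85, 55, 27, 88, 79]
  85 vs smaller child 27 at index 2, swap → [27, 55, 85, 88, 79]
insert 73:
  append 73 at index 5 → [27, 55, 85, 88, 79, 73]
  73 < parent 85 at index 2, swap → [27, 55, 73, 88, 79, 85]
insert 40:
  append 40 at index 6 → [27, 55, 73, 88, 79, 85, 40]
  40 < parent 73 at index 2, swap → [27, 55, 40, 88, 79, 85, 73]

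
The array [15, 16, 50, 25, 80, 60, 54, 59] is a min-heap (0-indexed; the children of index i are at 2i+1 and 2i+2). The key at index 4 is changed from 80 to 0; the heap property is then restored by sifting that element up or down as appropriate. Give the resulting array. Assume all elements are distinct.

[0, 15, 50, 25, 16, 60, 54, 59]

set index 4 from 80 to 0 → [15, 16, 50, 25, 0, 60, 54, 59]
0 < parent 16 at index 1, swap → [15, 0, 50, 25, 16, 60, 54, 59]
0 < parent 15 at index 0, swap → [0, 15, 50, 25, 16, 60, 54, 59]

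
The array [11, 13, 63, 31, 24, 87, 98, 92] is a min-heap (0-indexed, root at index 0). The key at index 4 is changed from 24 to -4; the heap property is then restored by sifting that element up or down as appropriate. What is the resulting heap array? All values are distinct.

set index 4 from 24 to -4 → [11, 13, 63, 31, -4, 87, 98, 92]
-4 < parent 13 at index 1, swap → [11, -4, 63, 31, 13, 87, 98, 92]
-4 < parent 11 at index 0, swap → [-4, 11, 63, 31, 13, 87, 98, 92]

[-4, 11, 63, 31, 13, 87, 98, 92]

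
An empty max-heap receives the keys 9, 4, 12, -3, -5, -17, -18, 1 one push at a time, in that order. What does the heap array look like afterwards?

[12, 4, 9, 1, -5, -17, -18, -3]

Insert 9:
  append 9 at index 0 → [9] (no swap needed)
Insert 4:
  append 4 at index 1 → [9, 4] (no swap needed)
Insert 12:
  append 12 at index 2 → [9, 4, 12]
  12 > parent 9 at index 0, swap → [12, 4, 9]
Insert -3:
  append -3 at index 3 → [12, 4, 9, -3] (no swap needed)
Insert -5:
  append -5 at index 4 → [12, 4, 9, -3, -5] (no swap needed)
Insert -17:
  append -17 at index 5 → [12, 4, 9, -3, -5, -17] (no swap needed)
Insert -18:
  append -18 at index 6 → [12, 4, 9, -3, -5, -17, -18] (no swap needed)
Insert 1:
  append 1 at index 7 → [12, 4, 9, -3, -5, -17, -18, 1]
  1 > parent -3 at index 3, swap → [12, 4, 9, 1, -5, -17, -18, -3]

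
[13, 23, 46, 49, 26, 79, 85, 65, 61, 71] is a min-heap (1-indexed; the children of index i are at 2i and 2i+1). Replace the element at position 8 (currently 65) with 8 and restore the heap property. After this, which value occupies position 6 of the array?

set index 8 from 65 to 8 → [13, 23, 46, 49, 26, 79, 85, 8, 61, 71]
8 < parent 49 at index 4, swap → [13, 23, 46, 8, 26, 79, 85, 49, 61, 71]
8 < parent 23 at index 2, swap → [13, 8, 46, 23, 26, 79, 85, 49, 61, 71]
8 < parent 13 at index 1, swap → [8, 13, 46, 23, 26, 79, 85, 49, 61, 71]
resulting array: [8, 13, 46, 23, 26, 79, 85, 49, 61, 71]

79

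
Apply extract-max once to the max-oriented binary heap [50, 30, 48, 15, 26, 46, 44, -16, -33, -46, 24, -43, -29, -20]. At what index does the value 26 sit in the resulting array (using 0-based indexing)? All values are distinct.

4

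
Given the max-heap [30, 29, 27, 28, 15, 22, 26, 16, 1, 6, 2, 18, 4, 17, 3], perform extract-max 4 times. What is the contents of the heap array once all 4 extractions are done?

extract-max #1 returns 30:
  remove root 30; move last element 3 to root → [3, 29, 27, 28, 15, 22, 26, 16, 1, 6, 2, 18, 4, 17]
  3 vs larger child 29 at index 1, swap → [29, 3, 27, 28, 15, 22, 26, 16, 1, 6, 2, 18, 4, 17]
  3 vs larger child 28 at index 3, swap → [29, 28, 27, 3, 15, 22, 26, 16, 1, 6, 2, 18, 4, 17]
  3 vs larger child 16 at index 7, swap → [29, 28, 27, 16, 15, 22, 26, 3, 1, 6, 2, 18, 4, 17]
extract-max #2 returns 29:
  remove root 29; move last element 17 to root → [17, 28, 27, 16, 15, 22, 26, 3, 1, 6, 2, 18, 4]
  17 vs larger child 28 at index 1, swap → [28, 17, 27, 16, 15, 22, 26, 3, 1, 6, 2, 18, 4]
extract-max #3 returns 28:
  remove root 28; move last element 4 to root → [4, 17, 27, 16, 15, 22, 26, 3, 1, 6, 2, 18]
  4 vs larger child 27 at index 2, swap → [27, 17, 4, 16, 15, 22, 26, 3, 1, 6, 2, 18]
  4 vs larger child 26 at index 6, swap → [27, 17, 26, 16, 15, 22, 4, 3, 1, 6, 2, 18]
extract-max #4 returns 27:
  remove root 27; move last element 18 to root → [18, 17, 26, 16, 15, 22, 4, 3, 1, 6, 2]
  18 vs larger child 26 at index 2, swap → [26, 17, 18, 16, 15, 22, 4, 3, 1, 6, 2]
  18 vs larger child 22 at index 5, swap → [26, 17, 22, 16, 15, 18, 4, 3, 1, 6, 2]

[26, 17, 22, 16, 15, 18, 4, 3, 1, 6, 2]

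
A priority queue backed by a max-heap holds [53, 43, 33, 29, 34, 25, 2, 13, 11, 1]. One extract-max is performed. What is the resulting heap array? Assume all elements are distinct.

[43, 34, 33, 29, 1, 25, 2, 13, 11]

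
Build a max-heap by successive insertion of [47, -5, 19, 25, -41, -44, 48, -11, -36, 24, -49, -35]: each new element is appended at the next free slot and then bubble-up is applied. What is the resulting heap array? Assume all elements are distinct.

Insert 47:
  append 47 at index 0 → [47] (no swap needed)
Insert -5:
  append -5 at index 1 → [47, -5] (no swap needed)
Insert 19:
  append 19 at index 2 → [47, -5, 19] (no swap needed)
Insert 25:
  append 25 at index 3 → [47, -5, 19, 25]
  25 > parent -5 at index 1, swap → [47, 25, 19, -5]
Insert -41:
  append -41 at index 4 → [47, 25, 19, -5, -41] (no swap needed)
Insert -44:
  append -44 at index 5 → [47, 25, 19, -5, -41, -44] (no swap needed)
Insert 48:
  append 48 at index 6 → [47, 25, 19, -5, -41, -44, 48]
  48 > parent 19 at index 2, swap → [47, 25, 48, -5, -41, -44, 19]
  48 > parent 47 at index 0, swap → [48, 25, 47, -5, -41, -44, 19]
Insert -11:
  append -11 at index 7 → [48, 25, 47, -5, -41, -44, 19, -11] (no swap needed)
Insert -36:
  append -36 at index 8 → [48, 25, 47, -5, -41, -44, 19, -11, -36] (no swap needed)
Insert 24:
  append 24 at index 9 → [48, 25, 47, -5, -41, -44, 19, -11, -36, 24]
  24 > parent -41 at index 4, swap → [48, 25, 47, -5, 24, -44, 19, -11, -36, -41]
Insert -49:
  append -49 at index 10 → [48, 25, 47, -5, 24, -44, 19, -11, -36, -41, -49] (no swap needed)
Insert -35:
  append -35 at index 11 → [48, 25, 47, -5, 24, -44, 19, -11, -36, -41, -49, -35]
  -35 > parent -44 at index 5, swap → [48, 25, 47, -5, 24, -35, 19, -11, -36, -41, -49, -44]

[48, 25, 47, -5, 24, -35, 19, -11, -36, -41, -49, -44]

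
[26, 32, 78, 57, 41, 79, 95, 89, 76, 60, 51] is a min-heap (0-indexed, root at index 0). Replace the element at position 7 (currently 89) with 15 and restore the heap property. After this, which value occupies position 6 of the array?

95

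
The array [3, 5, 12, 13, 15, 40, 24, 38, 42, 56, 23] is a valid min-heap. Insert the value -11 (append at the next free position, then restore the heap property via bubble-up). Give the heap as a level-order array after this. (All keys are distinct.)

[-11, 5, 3, 13, 15, 12, 24, 38, 42, 56, 23, 40]

append -11 at index 11 → [3, 5, 12, 13, 15, 40, 24, 38, 42, 56, 23, -11]
-11 < parent 40 at index 5, swap → [3, 5, 12, 13, 15, -11, 24, 38, 42, 56, 23, 40]
-11 < parent 12 at index 2, swap → [3, 5, -11, 13, 15, 12, 24, 38, 42, 56, 23, 40]
-11 < parent 3 at index 0, swap → [-11, 5, 3, 13, 15, 12, 24, 38, 42, 56, 23, 40]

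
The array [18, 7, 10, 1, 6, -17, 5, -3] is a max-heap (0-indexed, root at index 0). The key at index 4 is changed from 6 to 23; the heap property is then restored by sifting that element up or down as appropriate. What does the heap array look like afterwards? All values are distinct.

set index 4 from 6 to 23 → [18, 7, 10, 1, 23, -17, 5, -3]
23 > parent 7 at index 1, swap → [18, 23, 10, 1, 7, -17, 5, -3]
23 > parent 18 at index 0, swap → [23, 18, 10, 1, 7, -17, 5, -3]

[23, 18, 10, 1, 7, -17, 5, -3]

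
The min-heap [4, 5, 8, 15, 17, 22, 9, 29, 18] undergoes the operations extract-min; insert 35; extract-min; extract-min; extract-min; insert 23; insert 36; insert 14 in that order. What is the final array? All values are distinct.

extract-min → returns 4:
  remove root 4; move last element 18 to root → [18, 5, 8, 15, 17, 22, 9, 29]
  18 vs smaller child 5 at index 1, swap → [5, 18, 8, 15, 17, 22, 9, 29]
  18 vs smaller child 15 at index 3, swap → [5, 15, 8, 18, 17, 22, 9, 29]
insert 35:
  append 35 at index 8 → [5, 15, 8, 18, 17, 22, 9, 29, 35] (no swap needed)
extract-min → returns 5:
  remove root 5; move last element 35 to root → [35, 15, 8, 18, 17, 22, 9, 29]
  35 vs smaller child 8 at index 2, swap → [8, 15, 35, 18, 17, 22, 9, 29]
  35 vs smaller child 9 at index 6, swap → [8, 15, 9, 18, 17, 22, 35, 29]
extract-min → returns 8:
  remove root 8; move last element 29 to root → [29, 15, 9, 18, 17, 22, 35]
  29 vs smaller child 9 at index 2, swap → [9, 15, 29, 18, 17, 22, 35]
  29 vs smaller child 22 at index 5, swap → [9, 15, 22, 18, 17, 29, 35]
extract-min → returns 9:
  remove root 9; move last element 35 to root → [35, 15, 22, 18, 17, 29]
  35 vs smaller child 15 at index 1, swap → [15, 35, 22, 18, 17, 29]
  35 vs smaller child 17 at index 4, swap → [15, 17, 22, 18, 35, 29]
insert 23:
  append 23 at index 6 → [15, 17, 22, 18, 35, 29, 23] (no swap needed)
insert 36:
  append 36 at index 7 → [15, 17, 22, 18, 35, 29, 23, 36] (no swap needed)
insert 14:
  append 14 at index 8 → [15, 17, 22, 18, 35, 29, 23, 36, 14]
  14 < parent 18 at index 3, swap → [15, 17, 22, 14, 35, 29, 23, 36, 18]
  14 < parent 17 at index 1, swap → [15, 14, 22, 17, 35, 29, 23, 36, 18]
  14 < parent 15 at index 0, swap → [14, 15, 22, 17, 35, 29, 23, 36, 18]

[14, 15, 22, 17, 35, 29, 23, 36, 18]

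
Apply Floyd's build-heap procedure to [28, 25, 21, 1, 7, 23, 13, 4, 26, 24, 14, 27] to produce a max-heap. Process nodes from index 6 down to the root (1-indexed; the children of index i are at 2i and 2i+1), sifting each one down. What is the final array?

[28, 26, 27, 25, 24, 23, 13, 4, 1, 7, 14, 21]

sift down from index 6:
  23 vs only child 27 at index 12, swap → [28, 25, 21, 1, 7, 27, 13, 4, 26, 24, 14, 23]
sift down from index 5:
  7 vs larger child 24 at index 10, swap → [28, 25, 21, 1, 24, 27, 13, 4, 26, 7, 14, 23]
sift down from index 4:
  1 vs larger child 26 at index 9, swap → [28, 25, 21, 26, 24, 27, 13, 4, 1, 7, 14, 23]
sift down from index 3:
  21 vs larger child 27 at index 6, swap → [28, 25, 27, 26, 24, 21, 13, 4, 1, 7, 14, 23]
  21 vs only child 23 at index 12, swap → [28, 25, 27, 26, 24, 23, 13, 4, 1, 7, 14, 21]
sift down from index 2:
  25 vs larger child 26 at index 4, swap → [28, 26, 27, 25, 24, 23, 13, 4, 1, 7, 14, 21]
sift down from index 1: already satisfies heap property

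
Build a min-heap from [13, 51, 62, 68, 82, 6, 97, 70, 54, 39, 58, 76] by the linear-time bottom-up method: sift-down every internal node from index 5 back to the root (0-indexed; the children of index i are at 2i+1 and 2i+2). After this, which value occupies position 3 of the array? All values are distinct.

sift down from index 5: already satisfies heap property
sift down from index 4:
  82 vs smaller child 39 at index 9, swap → [13, 51, 62, 68, 39, 6, 97, 70, 54, 82, 58, 76]
sift down from index 3:
  68 vs smaller child 54 at index 8, swap → [13, 51, 62, 54, 39, 6, 97, 70, 68, 82, 58, 76]
sift down from index 2:
  62 vs smaller child 6 at index 5, swap → [13, 51, 6, 54, 39, 62, 97, 70, 68, 82, 58, 76]
sift down from index 1:
  51 vs smaller child 39 at index 4, swap → [13, 39, 6, 54, 51, 62, 97, 70, 68, 82, 58, 76]
sift down from index 0:
  13 vs smaller child 6 at index 2, swap → [6, 39, 13, 54, 51, 62, 97, 70, 68, 82, 58, 76]
resulting array: [6, 39, 13, 54, 51, 62, 97, 70, 68, 82, 58, 76]

54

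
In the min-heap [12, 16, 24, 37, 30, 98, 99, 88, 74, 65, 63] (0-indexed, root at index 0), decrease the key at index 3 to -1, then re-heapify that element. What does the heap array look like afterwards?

set index 3 from 37 to -1 → [12, 16, 24, -1, 30, 98, 99, 88, 74, 65, 63]
-1 < parent 16 at index 1, swap → [12, -1, 24, 16, 30, 98, 99, 88, 74, 65, 63]
-1 < parent 12 at index 0, swap → [-1, 12, 24, 16, 30, 98, 99, 88, 74, 65, 63]

[-1, 12, 24, 16, 30, 98, 99, 88, 74, 65, 63]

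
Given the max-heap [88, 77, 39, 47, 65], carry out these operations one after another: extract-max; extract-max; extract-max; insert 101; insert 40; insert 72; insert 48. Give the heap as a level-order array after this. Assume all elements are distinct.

[101, 72, 48, 39, 40, 47]

extract-max → returns 88:
  remove root 88; move last element 65 to root → [65, 77, 39, 47]
  65 vs larger child 77 at index 1, swap → [77, 65, 39, 47]
extract-max → returns 77:
  remove root 77; move last element 47 to root → [47, 65, 39]
  47 vs larger child 65 at index 1, swap → [65, 47, 39]
extract-max → returns 65:
  remove root 65; move last element 39 to root → [39, 47]
  39 vs only child 47 at index 1, swap → [47, 39]
insert 101:
  append 101 at index 2 → [47, 39, 101]
  101 > parent 47 at index 0, swap → [101, 39, 47]
insert 40:
  append 40 at index 3 → [101, 39, 47, 40]
  40 > parent 39 at index 1, swap → [101, 40, 47, 39]
insert 72:
  append 72 at index 4 → [101, 40, 47, 39, 72]
  72 > parent 40 at index 1, swap → [101, 72, 47, 39, 40]
insert 48:
  append 48 at index 5 → [101, 72, 47, 39, 40, 48]
  48 > parent 47 at index 2, swap → [101, 72, 48, 39, 40, 47]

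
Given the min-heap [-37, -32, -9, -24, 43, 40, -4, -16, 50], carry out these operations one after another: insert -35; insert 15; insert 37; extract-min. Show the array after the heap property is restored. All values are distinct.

[-35, -32, -9, -24, 15, 37, -4, -16, 50, 43, 40]

insert -35:
  append -35 at index 9 → [-37, -32, -9, -24, 43, 40, -4, -16, 50, -35]
  -35 < parent 43 at index 4, swap → [-37, -32, -9, -24, -35, 40, -4, -16, 50, 43]
  -35 < parent -32 at index 1, swap → [-37, -35, -9, -24, -32, 40, -4, -16, 50, 43]
insert 15:
  append 15 at index 10 → [-37, -35, -9, -24, -32, 40, -4, -16, 50, 43, 15] (no swap needed)
insert 37:
  append 37 at index 11 → [-37, -35, -9, -24, -32, 40, -4, -16, 50, 43, 15, 37]
  37 < parent 40 at index 5, swap → [-37, -35, -9, -24, -32, 37, -4, -16, 50, 43, 15, 40]
extract-min → returns -37:
  remove root -37; move last element 40 to root → [40, -35, -9, -24, -32, 37, -4, -16, 50, 43, 15]
  40 vs smaller child -35 at index 1, swap → [-35, 40, -9, -24, -32, 37, -4, -16, 50, 43, 15]
  40 vs smaller child -32 at index 4, swap → [-35, -32, -9, -24, 40, 37, -4, -16, 50, 43, 15]
  40 vs smaller child 15 at index 10, swap → [-35, -32, -9, -24, 15, 37, -4, -16, 50, 43, 40]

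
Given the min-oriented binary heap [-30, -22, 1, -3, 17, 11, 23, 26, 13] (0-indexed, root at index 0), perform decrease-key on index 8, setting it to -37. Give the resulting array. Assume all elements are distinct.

[-37, -30, 1, -22, 17, 11, 23, 26, -3]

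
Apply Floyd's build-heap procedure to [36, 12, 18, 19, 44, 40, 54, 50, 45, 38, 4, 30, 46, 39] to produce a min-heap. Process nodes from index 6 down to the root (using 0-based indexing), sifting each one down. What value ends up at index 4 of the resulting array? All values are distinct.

36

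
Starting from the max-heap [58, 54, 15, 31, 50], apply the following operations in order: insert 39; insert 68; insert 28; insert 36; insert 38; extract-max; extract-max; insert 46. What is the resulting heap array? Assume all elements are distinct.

[54, 50, 39, 46, 31, 15, 38, 28, 36]

insert 39:
  append 39 at index 5 → [58, 54, 15, 31, 50, 39]
  39 > parent 15 at index 2, swap → [58, 54, 39, 31, 50, 15]
insert 68:
  append 68 at index 6 → [58, 54, 39, 31, 50, 15, 68]
  68 > parent 39 at index 2, swap → [58, 54, 68, 31, 50, 15, 39]
  68 > parent 58 at index 0, swap → [68, 54, 58, 31, 50, 15, 39]
insert 28:
  append 28 at index 7 → [68, 54, 58, 31, 50, 15, 39, 28] (no swap needed)
insert 36:
  append 36 at index 8 → [68, 54, 58, 31, 50, 15, 39, 28, 36]
  36 > parent 31 at index 3, swap → [68, 54, 58, 36, 50, 15, 39, 28, 31]
insert 38:
  append 38 at index 9 → [68, 54, 58, 36, 50, 15, 39, 28, 31, 38] (no swap needed)
extract-max → returns 68:
  remove root 68; move last element 38 to root → [38, 54, 58, 36, 50, 15, 39, 28, 31]
  38 vs larger child 58 at index 2, swap → [58, 54, 38, 36, 50, 15, 39, 28, 31]
  38 vs larger child 39 at index 6, swap → [58, 54, 39, 36, 50, 15, 38, 28, 31]
extract-max → returns 58:
  remove root 58; move last element 31 to root → [31, 54, 39, 36, 50, 15, 38, 28]
  31 vs larger child 54 at index 1, swap → [54, 31, 39, 36, 50, 15, 38, 28]
  31 vs larger child 50 at index 4, swap → [54, 50, 39, 36, 31, 15, 38, 28]
insert 46:
  append 46 at index 8 → [54, 50, 39, 36, 31, 15, 38, 28, 46]
  46 > parent 36 at index 3, swap → [54, 50, 39, 46, 31, 15, 38, 28, 36]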